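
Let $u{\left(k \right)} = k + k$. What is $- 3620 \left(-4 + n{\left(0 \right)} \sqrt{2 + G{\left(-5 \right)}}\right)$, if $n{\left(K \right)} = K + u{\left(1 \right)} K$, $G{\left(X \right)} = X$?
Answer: $14480$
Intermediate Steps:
$u{\left(k \right)} = 2 k$
$n{\left(K \right)} = 3 K$ ($n{\left(K \right)} = K + 2 \cdot 1 K = K + 2 K = 3 K$)
$- 3620 \left(-4 + n{\left(0 \right)} \sqrt{2 + G{\left(-5 \right)}}\right) = - 3620 \left(-4 + 3 \cdot 0 \sqrt{2 - 5}\right) = - 3620 \left(-4 + 0 \sqrt{-3}\right) = - 3620 \left(-4 + 0 i \sqrt{3}\right) = - 3620 \left(-4 + 0\right) = \left(-3620\right) \left(-4\right) = 14480$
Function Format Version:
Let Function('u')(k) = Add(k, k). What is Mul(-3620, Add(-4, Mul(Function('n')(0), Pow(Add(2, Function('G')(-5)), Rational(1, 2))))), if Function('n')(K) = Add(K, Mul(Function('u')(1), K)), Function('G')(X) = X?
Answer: 14480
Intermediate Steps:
Function('u')(k) = Mul(2, k)
Function('n')(K) = Mul(3, K) (Function('n')(K) = Add(K, Mul(Mul(2, 1), K)) = Add(K, Mul(2, K)) = Mul(3, K))
Mul(-3620, Add(-4, Mul(Function('n')(0), Pow(Add(2, Function('G')(-5)), Rational(1, 2))))) = Mul(-3620, Add(-4, Mul(Mul(3, 0), Pow(Add(2, -5), Rational(1, 2))))) = Mul(-3620, Add(-4, Mul(0, Pow(-3, Rational(1, 2))))) = Mul(-3620, Add(-4, Mul(0, Mul(I, Pow(3, Rational(1, 2)))))) = Mul(-3620, Add(-4, 0)) = Mul(-3620, -4) = 14480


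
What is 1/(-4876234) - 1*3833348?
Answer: -18692301851433/4876234 ≈ -3.8333e+6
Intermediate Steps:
1/(-4876234) - 1*3833348 = -1/4876234 - 3833348 = -18692301851433/4876234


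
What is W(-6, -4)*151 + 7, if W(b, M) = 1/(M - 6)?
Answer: -81/10 ≈ -8.1000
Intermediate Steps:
W(b, M) = 1/(-6 + M)
W(-6, -4)*151 + 7 = 151/(-6 - 4) + 7 = 151/(-10) + 7 = -1/10*151 + 7 = -151/10 + 7 = -81/10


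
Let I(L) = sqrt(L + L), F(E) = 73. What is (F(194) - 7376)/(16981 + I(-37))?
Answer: -124012243/288354435 + 7303*I*sqrt(74)/288354435 ≈ -0.43007 + 0.00021787*I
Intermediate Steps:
I(L) = sqrt(2)*sqrt(L) (I(L) = sqrt(2*L) = sqrt(2)*sqrt(L))
(F(194) - 7376)/(16981 + I(-37)) = (73 - 7376)/(16981 + sqrt(2)*sqrt(-37)) = -7303/(16981 + sqrt(2)*(I*sqrt(37))) = -7303/(16981 + I*sqrt(74))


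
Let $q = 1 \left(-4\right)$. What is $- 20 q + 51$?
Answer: $131$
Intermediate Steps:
$q = -4$
$- 20 q + 51 = \left(-20\right) \left(-4\right) + 51 = 80 + 51 = 131$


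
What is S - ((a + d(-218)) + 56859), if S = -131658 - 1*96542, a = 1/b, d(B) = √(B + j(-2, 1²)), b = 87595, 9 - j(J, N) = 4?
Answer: -24969743106/87595 - I*√213 ≈ -2.8506e+5 - 14.595*I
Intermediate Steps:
j(J, N) = 5 (j(J, N) = 9 - 1*4 = 9 - 4 = 5)
d(B) = √(5 + B) (d(B) = √(B + 5) = √(5 + B))
a = 1/87595 ≈ 1.1416e-5
S = -228200 (S = -131658 - 96542 = -228200)
S - ((a + d(-218)) + 56859) = -228200 - ((1/87595 + √(5 - 218)) + 56859) = -228200 - ((1/87595 + √(-213)) + 56859) = -228200 - ((1/87595 + I*√213) + 56859) = -228200 - (4980564106/87595 + I*√213) = -228200 + (-4980564106/87595 - I*√213) = -24969743106/87595 - I*√213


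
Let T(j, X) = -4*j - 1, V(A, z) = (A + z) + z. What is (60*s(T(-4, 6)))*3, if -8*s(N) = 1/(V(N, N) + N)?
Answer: -3/8 ≈ -0.37500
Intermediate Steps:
V(A, z) = A + 2*z
T(j, X) = -1 - 4*j
s(N) = -1/(32*N) (s(N) = -1/(8*((N + 2*N) + N)) = -1/(8*(3*N + N)) = -1/(4*N)/8 = -1/(32*N))
(60*s(T(-4, 6)))*3 = (60*(-1/(32*(-1 - 4*(-4)))))*3 = (60*(-1/(32*(-1 + 16))))*3 = (60*(-1/32/15))*3 = (60*(-1/32*1/15))*3 = (60*(-1/480))*3 = -⅛*3 = -3/8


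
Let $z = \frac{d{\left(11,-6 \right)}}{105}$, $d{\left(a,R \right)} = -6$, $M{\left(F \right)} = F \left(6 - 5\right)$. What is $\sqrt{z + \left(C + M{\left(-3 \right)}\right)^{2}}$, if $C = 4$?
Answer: $\frac{\sqrt{1155}}{35} \approx 0.97101$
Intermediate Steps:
$M{\left(F \right)} = F$ ($M{\left(F \right)} = F 1 = F$)
$z = - \frac{2}{35}$ ($z = - \frac{6}{105} = \left(-6\right) \frac{1}{105} = - \frac{2}{35} \approx -0.057143$)
$\sqrt{z + \left(C + M{\left(-3 \right)}\right)^{2}} = \sqrt{- \frac{2}{35} + \left(4 - 3\right)^{2}} = \sqrt{- \frac{2}{35} + 1^{2}} = \sqrt{- \frac{2}{35} + 1} = \sqrt{\frac{33}{35}} = \frac{\sqrt{1155}}{35}$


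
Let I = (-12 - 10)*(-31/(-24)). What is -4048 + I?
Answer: -48917/12 ≈ -4076.4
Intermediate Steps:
I = -341/12 (I = -(-682)*(-1)/24 = -22*31/24 = -341/12 ≈ -28.417)
-4048 + I = -4048 - 341/12 = -48917/12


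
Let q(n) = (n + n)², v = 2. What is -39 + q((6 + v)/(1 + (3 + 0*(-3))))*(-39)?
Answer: -663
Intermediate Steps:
q(n) = 4*n² (q(n) = (2*n)² = 4*n²)
-39 + q((6 + v)/(1 + (3 + 0*(-3))))*(-39) = -39 + (4*((6 + 2)/(1 + (3 + 0*(-3))))²)*(-39) = -39 + (4*(8/(1 + (3 + 0)))²)*(-39) = -39 + (4*(8/(1 + 3))²)*(-39) = -39 + (4*(8/4)²)*(-39) = -39 + (4*(8*(¼))²)*(-39) = -39 + (4*2²)*(-39) = -39 + (4*4)*(-39) = -39 + 16*(-39) = -39 - 624 = -663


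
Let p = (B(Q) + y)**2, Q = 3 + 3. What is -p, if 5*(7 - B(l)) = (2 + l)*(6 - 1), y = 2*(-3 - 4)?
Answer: -225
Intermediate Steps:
y = -14 (y = 2*(-7) = -14)
Q = 6
B(l) = 5 - l (B(l) = 7 - (2 + l)*(6 - 1)/5 = 7 - (2 + l)*5/5 = 7 - (10 + 5*l)/5 = 7 + (-2 - l) = 5 - l)
p = 225 (p = ((5 - 1*6) - 14)**2 = ((5 - 6) - 14)**2 = (-1 - 14)**2 = (-15)**2 = 225)
-p = -1*225 = -225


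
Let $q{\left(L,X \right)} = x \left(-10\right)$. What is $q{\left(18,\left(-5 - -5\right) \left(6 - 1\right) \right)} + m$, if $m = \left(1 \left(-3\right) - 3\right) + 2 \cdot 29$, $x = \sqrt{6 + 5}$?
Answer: $52 - 10 \sqrt{11} \approx 18.834$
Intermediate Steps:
$x = \sqrt{11} \approx 3.3166$
$q{\left(L,X \right)} = - 10 \sqrt{11}$ ($q{\left(L,X \right)} = \sqrt{11} \left(-10\right) = - 10 \sqrt{11}$)
$m = 52$ ($m = \left(-3 - 3\right) + 58 = -6 + 58 = 52$)
$q{\left(18,\left(-5 - -5\right) \left(6 - 1\right) \right)} + m = - 10 \sqrt{11} + 52 = 52 - 10 \sqrt{11}$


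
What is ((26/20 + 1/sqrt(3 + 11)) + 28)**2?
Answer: 600993/700 + 293*sqrt(14)/70 ≈ 874.22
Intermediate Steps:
((26/20 + 1/sqrt(3 + 11)) + 28)**2 = ((26*(1/20) + 1/sqrt(14)) + 28)**2 = ((13/10 + 1*(sqrt(14)/14)) + 28)**2 = ((13/10 + sqrt(14)/14) + 28)**2 = (293/10 + sqrt(14)/14)**2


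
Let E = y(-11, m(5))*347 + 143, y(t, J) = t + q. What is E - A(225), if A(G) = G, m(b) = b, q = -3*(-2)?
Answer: -1817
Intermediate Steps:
q = 6
y(t, J) = 6 + t (y(t, J) = t + 6 = 6 + t)
E = -1592 (E = (6 - 11)*347 + 143 = -5*347 + 143 = -1735 + 143 = -1592)
E - A(225) = -1592 - 1*225 = -1592 - 225 = -1817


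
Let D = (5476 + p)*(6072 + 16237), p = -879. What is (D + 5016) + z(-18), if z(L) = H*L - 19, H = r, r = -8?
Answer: 102559614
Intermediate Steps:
H = -8
D = 102554473 (D = (5476 - 879)*(6072 + 16237) = 4597*22309 = 102554473)
z(L) = -19 - 8*L (z(L) = -8*L - 19 = -19 - 8*L)
(D + 5016) + z(-18) = (102554473 + 5016) + (-19 - 8*(-18)) = 102559489 + (-19 + 144) = 102559489 + 125 = 102559614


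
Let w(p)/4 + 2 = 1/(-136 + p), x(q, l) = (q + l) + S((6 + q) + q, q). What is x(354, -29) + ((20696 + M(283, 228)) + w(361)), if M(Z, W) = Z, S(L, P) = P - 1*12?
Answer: 4868554/225 ≈ 21638.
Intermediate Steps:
S(L, P) = -12 + P (S(L, P) = P - 12 = -12 + P)
x(q, l) = -12 + l + 2*q (x(q, l) = (q + l) + (-12 + q) = (l + q) + (-12 + q) = -12 + l + 2*q)
w(p) = -8 + 4/(-136 + p)
x(354, -29) + ((20696 + M(283, 228)) + w(361)) = (-12 - 29 + 2*354) + ((20696 + 283) + 4*(273 - 2*361)/(-136 + 361)) = (-12 - 29 + 708) + (20979 + 4*(273 - 722)/225) = 667 + (20979 + 4*(1/225)*(-449)) = 667 + (20979 - 1796/225) = 667 + 4718479/225 = 4868554/225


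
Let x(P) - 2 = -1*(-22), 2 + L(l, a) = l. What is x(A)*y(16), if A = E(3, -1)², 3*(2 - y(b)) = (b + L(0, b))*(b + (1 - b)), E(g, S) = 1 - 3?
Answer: -64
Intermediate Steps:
L(l, a) = -2 + l
E(g, S) = -2
y(b) = 8/3 - b/3 (y(b) = 2 - (b + (-2 + 0))*(b + (1 - b))/3 = 2 - (b - 2)/3 = 2 - (-2 + b)/3 = 2 + (⅔ - b/3) = 8/3 - b/3)
A = 4 (A = (-2)² = 4)
x(P) = 24 (x(P) = 2 - 1*(-22) = 2 + 22 = 24)
x(A)*y(16) = 24*(8/3 - ⅓*16) = 24*(8/3 - 16/3) = 24*(-8/3) = -64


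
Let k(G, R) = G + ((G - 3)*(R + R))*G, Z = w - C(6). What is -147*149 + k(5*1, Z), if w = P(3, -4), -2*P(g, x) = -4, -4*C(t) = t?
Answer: -21828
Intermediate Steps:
C(t) = -t/4
P(g, x) = 2 (P(g, x) = -1/2*(-4) = 2)
w = 2
Z = 7/2 (Z = 2 - (-1)*6/4 = 2 - 1*(-3/2) = 2 + 3/2 = 7/2 ≈ 3.5000)
k(G, R) = G + 2*G*R*(-3 + G) (k(G, R) = G + ((-3 + G)*(2*R))*G = G + (2*R*(-3 + G))*G = G + 2*G*R*(-3 + G))
-147*149 + k(5*1, Z) = -147*149 + (5*1)*(1 - 6*7/2 + 2*(5*1)*(7/2)) = -21903 + 5*(1 - 21 + 2*5*(7/2)) = -21903 + 5*(1 - 21 + 35) = -21903 + 5*15 = -21903 + 75 = -21828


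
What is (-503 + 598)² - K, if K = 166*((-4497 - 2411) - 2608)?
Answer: 1588681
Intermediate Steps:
K = -1579656 (K = 166*(-6908 - 2608) = 166*(-9516) = -1579656)
(-503 + 598)² - K = (-503 + 598)² - 1*(-1579656) = 95² + 1579656 = 9025 + 1579656 = 1588681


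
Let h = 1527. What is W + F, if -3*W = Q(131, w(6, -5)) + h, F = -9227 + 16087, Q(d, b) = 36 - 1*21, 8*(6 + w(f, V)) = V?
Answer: 6346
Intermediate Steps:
w(f, V) = -6 + V/8
Q(d, b) = 15 (Q(d, b) = 36 - 21 = 15)
F = 6860
W = -514 (W = -(15 + 1527)/3 = -1/3*1542 = -514)
W + F = -514 + 6860 = 6346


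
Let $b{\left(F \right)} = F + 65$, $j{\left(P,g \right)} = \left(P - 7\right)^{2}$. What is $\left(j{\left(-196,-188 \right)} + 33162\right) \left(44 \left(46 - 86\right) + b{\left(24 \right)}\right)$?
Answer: $-124273941$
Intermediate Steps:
$j{\left(P,g \right)} = \left(-7 + P\right)^{2}$
$b{\left(F \right)} = 65 + F$
$\left(j{\left(-196,-188 \right)} + 33162\right) \left(44 \left(46 - 86\right) + b{\left(24 \right)}\right) = \left(\left(-7 - 196\right)^{2} + 33162\right) \left(44 \left(46 - 86\right) + \left(65 + 24\right)\right) = \left(\left(-203\right)^{2} + 33162\right) \left(44 \left(-40\right) + 89\right) = \left(41209 + 33162\right) \left(-1760 + 89\right) = 74371 \left(-1671\right) = -124273941$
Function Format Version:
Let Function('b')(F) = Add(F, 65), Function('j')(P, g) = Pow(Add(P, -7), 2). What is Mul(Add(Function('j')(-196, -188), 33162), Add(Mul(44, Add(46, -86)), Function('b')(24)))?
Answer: -124273941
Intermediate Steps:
Function('j')(P, g) = Pow(Add(-7, P), 2)
Function('b')(F) = Add(65, F)
Mul(Add(Function('j')(-196, -188), 33162), Add(Mul(44, Add(46, -86)), Function('b')(24))) = Mul(Add(Pow(Add(-7, -196), 2), 33162), Add(Mul(44, Add(46, -86)), Add(65, 24))) = Mul(Add(Pow(-203, 2), 33162), Add(Mul(44, -40), 89)) = Mul(Add(41209, 33162), Add(-1760, 89)) = Mul(74371, -1671) = -124273941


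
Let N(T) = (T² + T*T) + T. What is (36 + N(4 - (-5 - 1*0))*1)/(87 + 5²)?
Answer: 207/112 ≈ 1.8482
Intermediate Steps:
N(T) = T + 2*T² (N(T) = (T² + T²) + T = 2*T² + T = T + 2*T²)
(36 + N(4 - (-5 - 1*0))*1)/(87 + 5²) = (36 + ((4 - (-5 - 1*0))*(1 + 2*(4 - (-5 - 1*0))))*1)/(87 + 5²) = (36 + ((4 - (-5 + 0))*(1 + 2*(4 - (-5 + 0))))*1)/(87 + 25) = (36 + ((4 - 1*(-5))*(1 + 2*(4 - 1*(-5))))*1)/112 = (36 + ((4 + 5)*(1 + 2*(4 + 5)))*1)/112 = (36 + (9*(1 + 2*9))*1)/112 = (36 + (9*(1 + 18))*1)/112 = (36 + (9*19)*1)/112 = (36 + 171*1)/112 = (36 + 171)/112 = (1/112)*207 = 207/112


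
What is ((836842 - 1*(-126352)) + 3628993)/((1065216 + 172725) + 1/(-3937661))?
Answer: 18082475654607/4874591996000 ≈ 3.7095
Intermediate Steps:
((836842 - 1*(-126352)) + 3628993)/((1065216 + 172725) + 1/(-3937661)) = ((836842 + 126352) + 3628993)/(1237941 - 1/3937661) = (963194 + 3628993)/(4874591996000/3937661) = 4592187*(3937661/4874591996000) = 18082475654607/4874591996000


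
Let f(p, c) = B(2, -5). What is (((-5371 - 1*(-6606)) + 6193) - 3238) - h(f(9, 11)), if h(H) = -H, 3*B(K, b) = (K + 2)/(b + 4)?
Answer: 12566/3 ≈ 4188.7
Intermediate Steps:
B(K, b) = (2 + K)/(3*(4 + b)) (B(K, b) = ((K + 2)/(b + 4))/3 = ((2 + K)/(4 + b))/3 = (2 + K)/(3*(4 + b)))
f(p, c) = -4/3 (f(p, c) = (2 + 2)/(3*(4 - 5)) = (1/3)*4/(-1) = (1/3)*(-1)*4 = -4/3)
(((-5371 - 1*(-6606)) + 6193) - 3238) - h(f(9, 11)) = (((-5371 - 1*(-6606)) + 6193) - 3238) - (-1)*(-4)/3 = (((-5371 + 6606) + 6193) - 3238) - 1*4/3 = ((1235 + 6193) - 3238) - 4/3 = (7428 - 3238) - 4/3 = 4190 - 4/3 = 12566/3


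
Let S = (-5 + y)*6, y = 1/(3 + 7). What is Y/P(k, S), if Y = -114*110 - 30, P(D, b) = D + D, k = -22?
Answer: 6285/22 ≈ 285.68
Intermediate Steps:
y = ⅒ (y = 1/10 = ⅒ ≈ 0.10000)
S = -147/5 (S = (-5 + ⅒)*6 = -49/10*6 = -147/5 ≈ -29.400)
P(D, b) = 2*D
Y = -12570 (Y = -12540 - 30 = -12570)
Y/P(k, S) = -12570/(2*(-22)) = -12570/(-44) = -12570*(-1/44) = 6285/22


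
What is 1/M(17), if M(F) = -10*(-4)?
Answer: 1/40 ≈ 0.025000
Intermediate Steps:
M(F) = 40
1/M(17) = 1/40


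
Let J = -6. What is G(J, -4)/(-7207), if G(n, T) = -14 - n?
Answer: 8/7207 ≈ 0.0011100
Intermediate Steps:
G(J, -4)/(-7207) = (-14 - 1*(-6))/(-7207) = (-14 + 6)*(-1/7207) = -8*(-1/7207) = 8/7207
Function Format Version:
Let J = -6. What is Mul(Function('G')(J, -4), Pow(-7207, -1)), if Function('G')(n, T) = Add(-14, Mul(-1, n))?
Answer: Rational(8, 7207) ≈ 0.0011100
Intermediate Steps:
Mul(Function('G')(J, -4), Pow(-7207, -1)) = Mul(Add(-14, Mul(-1, -6)), Pow(-7207, -1)) = Mul(Add(-14, 6), Rational(-1, 7207)) = Mul(-8, Rational(-1, 7207)) = Rational(8, 7207)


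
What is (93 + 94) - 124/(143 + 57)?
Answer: 9319/50 ≈ 186.38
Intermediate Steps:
(93 + 94) - 124/(143 + 57) = 187 - 124/200 = 187 - 124*1/200 = 187 - 31/50 = 9319/50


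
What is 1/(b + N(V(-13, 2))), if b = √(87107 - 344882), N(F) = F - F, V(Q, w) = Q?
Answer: -I*√10311/51555 ≈ -0.0019696*I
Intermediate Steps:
N(F) = 0
b = 5*I*√10311 (b = √(-257775) = 5*I*√10311 ≈ 507.72*I)
1/(b + N(V(-13, 2))) = 1/(5*I*√10311 + 0) = 1/(5*I*√10311) = -I*√10311/51555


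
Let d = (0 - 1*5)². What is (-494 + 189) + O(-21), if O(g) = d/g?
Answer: -6430/21 ≈ -306.19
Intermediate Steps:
d = 25 (d = (0 - 5)² = (-5)² = 25)
O(g) = 25/g
(-494 + 189) + O(-21) = (-494 + 189) + 25/(-21) = -305 + 25*(-1/21) = -305 - 25/21 = -6430/21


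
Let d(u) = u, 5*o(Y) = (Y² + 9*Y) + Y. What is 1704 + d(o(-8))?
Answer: 8504/5 ≈ 1700.8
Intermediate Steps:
o(Y) = 2*Y + Y²/5 (o(Y) = ((Y² + 9*Y) + Y)/5 = (Y² + 10*Y)/5 = 2*Y + Y²/5)
1704 + d(o(-8)) = 1704 + (⅕)*(-8)*(10 - 8) = 1704 + (⅕)*(-8)*2 = 1704 - 16/5 = 8504/5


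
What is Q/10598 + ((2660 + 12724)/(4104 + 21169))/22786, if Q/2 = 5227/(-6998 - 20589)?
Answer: -380594173607/42091392062690257 ≈ -9.0421e-6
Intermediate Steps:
Q = -10454/27587 (Q = 2*(5227/(-6998 - 20589)) = 2*(5227/(-27587)) = 2*(5227*(-1/27587)) = 2*(-5227/27587) = -10454/27587 ≈ -0.37895)
Q/10598 + ((2660 + 12724)/(4104 + 21169))/22786 = -10454/27587/10598 + ((2660 + 12724)/(4104 + 21169))/22786 = -10454/27587*1/10598 + (15384/25273)*(1/22786) = -5227/146183513 + (15384*(1/25273))*(1/22786) = -5227/146183513 + (15384/25273)*(1/22786) = -5227/146183513 + 7692/287935289 = -380594173607/42091392062690257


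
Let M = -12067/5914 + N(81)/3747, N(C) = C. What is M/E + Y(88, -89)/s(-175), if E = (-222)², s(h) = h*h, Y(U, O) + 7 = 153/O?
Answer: -323139965061149/992237899870665000 ≈ -0.00032567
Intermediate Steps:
Y(U, O) = -7 + 153/O
M = -14912005/7386586 (M = -12067/5914 + 81/3747 = -12067*1/5914 + 81*(1/3747) = -12067/5914 + 27/1249 = -14912005/7386586 ≈ -2.0188)
s(h) = h²
E = 49284
M/E + Y(88, -89)/s(-175) = -14912005/7386586/49284 + (-7 + 153/(-89))/((-175)²) = -14912005/7386586*1/49284 + (-7 + 153*(-1/89))/30625 = -14912005/364040504424 + (-7 - 153/89)*(1/30625) = -14912005/364040504424 - 776/89*1/30625 = -14912005/364040504424 - 776/2725625 = -323139965061149/992237899870665000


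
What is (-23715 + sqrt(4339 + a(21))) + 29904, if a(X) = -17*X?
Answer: 6189 + sqrt(3982) ≈ 6252.1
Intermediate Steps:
(-23715 + sqrt(4339 + a(21))) + 29904 = (-23715 + sqrt(4339 - 17*21)) + 29904 = (-23715 + sqrt(4339 - 357)) + 29904 = (-23715 + sqrt(3982)) + 29904 = 6189 + sqrt(3982)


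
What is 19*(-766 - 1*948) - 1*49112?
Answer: -81678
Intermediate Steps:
19*(-766 - 1*948) - 1*49112 = 19*(-766 - 948) - 49112 = 19*(-1714) - 49112 = -32566 - 49112 = -81678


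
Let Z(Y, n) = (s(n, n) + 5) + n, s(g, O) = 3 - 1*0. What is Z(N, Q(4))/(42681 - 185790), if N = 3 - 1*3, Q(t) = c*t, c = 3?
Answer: -20/143109 ≈ -0.00013975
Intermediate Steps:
Q(t) = 3*t
s(g, O) = 3 (s(g, O) = 3 + 0 = 3)
N = 0 (N = 3 - 3 = 0)
Z(Y, n) = 8 + n (Z(Y, n) = (3 + 5) + n = 8 + n)
Z(N, Q(4))/(42681 - 185790) = (8 + 3*4)/(42681 - 185790) = (8 + 12)/(-143109) = -1/143109*20 = -20/143109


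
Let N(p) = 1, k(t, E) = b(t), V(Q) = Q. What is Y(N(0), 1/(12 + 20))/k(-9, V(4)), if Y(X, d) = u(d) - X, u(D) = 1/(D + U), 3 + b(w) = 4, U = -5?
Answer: -191/159 ≈ -1.2013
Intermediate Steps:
b(w) = 1 (b(w) = -3 + 4 = 1)
k(t, E) = 1
u(D) = 1/(-5 + D) (u(D) = 1/(D - 5) = 1/(-5 + D))
Y(X, d) = 1/(-5 + d) - X
Y(N(0), 1/(12 + 20))/k(-9, V(4)) = ((1 - 1*1*(-5 + 1/(12 + 20)))/(-5 + 1/(12 + 20)))/1 = ((1 - 1*1*(-5 + 1/32))/(-5 + 1/32))*1 = ((1 - 1*1*(-159/32))/(-159/32))*1 = -32*(1 + 159/32)/159*1 = -32/159*191/32*1 = -191/159*1 = -191/159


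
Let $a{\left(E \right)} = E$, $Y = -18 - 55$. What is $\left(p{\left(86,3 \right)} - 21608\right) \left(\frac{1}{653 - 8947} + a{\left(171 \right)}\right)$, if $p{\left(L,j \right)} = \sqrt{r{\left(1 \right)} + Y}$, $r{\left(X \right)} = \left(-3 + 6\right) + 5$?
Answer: $- \frac{15323021492}{4147} + \frac{1418273 i \sqrt{65}}{8294} \approx -3.695 \cdot 10^{6} + 1378.6 i$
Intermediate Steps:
$r{\left(X \right)} = 8$ ($r{\left(X \right)} = 3 + 5 = 8$)
$Y = -73$ ($Y = -18 - 55 = -73$)
$p{\left(L,j \right)} = i \sqrt{65}$ ($p{\left(L,j \right)} = \sqrt{8 - 73} = \sqrt{-65} = i \sqrt{65}$)
$\left(p{\left(86,3 \right)} - 21608\right) \left(\frac{1}{653 - 8947} + a{\left(171 \right)}\right) = \left(i \sqrt{65} - 21608\right) \left(\frac{1}{653 - 8947} + 171\right) = \left(-21608 + i \sqrt{65}\right) \left(\frac{1}{-8294} + 171\right) = \left(-21608 + i \sqrt{65}\right) \left(- \frac{1}{8294} + 171\right) = \left(-21608 + i \sqrt{65}\right) \frac{1418273}{8294} = - \frac{15323021492}{4147} + \frac{1418273 i \sqrt{65}}{8294}$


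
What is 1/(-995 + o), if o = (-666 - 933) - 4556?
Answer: -1/7150 ≈ -0.00013986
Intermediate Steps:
o = -6155 (o = -1599 - 4556 = -6155)
1/(-995 + o) = 1/(-995 - 6155) = 1/(-7150) = -1/7150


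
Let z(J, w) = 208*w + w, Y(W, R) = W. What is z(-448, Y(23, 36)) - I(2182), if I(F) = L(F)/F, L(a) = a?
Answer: 4806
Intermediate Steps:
z(J, w) = 209*w
I(F) = 1 (I(F) = F/F = 1)
z(-448, Y(23, 36)) - I(2182) = 209*23 - 1*1 = 4807 - 1 = 4806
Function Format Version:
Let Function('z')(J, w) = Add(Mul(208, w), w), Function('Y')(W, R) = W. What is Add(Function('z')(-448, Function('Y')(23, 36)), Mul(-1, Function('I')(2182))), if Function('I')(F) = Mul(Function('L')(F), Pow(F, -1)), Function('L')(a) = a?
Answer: 4806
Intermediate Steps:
Function('z')(J, w) = Mul(209, w)
Function('I')(F) = 1 (Function('I')(F) = Mul(F, Pow(F, -1)) = 1)
Add(Function('z')(-448, Function('Y')(23, 36)), Mul(-1, Function('I')(2182))) = Add(Mul(209, 23), Mul(-1, 1)) = Add(4807, -1) = 4806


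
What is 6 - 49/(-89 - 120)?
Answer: 1303/209 ≈ 6.2345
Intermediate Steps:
6 - 49/(-89 - 120) = 6 - 49/(-209) = 6 - 1/209*(-49) = 6 + 49/209 = 1303/209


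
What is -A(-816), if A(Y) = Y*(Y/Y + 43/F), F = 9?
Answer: 14144/3 ≈ 4714.7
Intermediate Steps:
A(Y) = 52*Y/9 (A(Y) = Y*(Y/Y + 43/9) = Y*(1 + 43*(1/9)) = Y*(1 + 43/9) = Y*(52/9) = 52*Y/9)
-A(-816) = -52*(-816)/9 = -1*(-14144/3) = 14144/3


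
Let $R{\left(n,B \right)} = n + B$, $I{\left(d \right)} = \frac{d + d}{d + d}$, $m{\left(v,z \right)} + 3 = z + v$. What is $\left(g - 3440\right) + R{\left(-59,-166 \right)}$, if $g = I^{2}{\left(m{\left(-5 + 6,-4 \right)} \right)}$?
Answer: $-3664$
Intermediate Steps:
$m{\left(v,z \right)} = -3 + v + z$ ($m{\left(v,z \right)} = -3 + \left(z + v\right) = -3 + \left(v + z\right) = -3 + v + z$)
$I{\left(d \right)} = 1$ ($I{\left(d \right)} = \frac{2 d}{2 d} = 2 d \frac{1}{2 d} = 1$)
$R{\left(n,B \right)} = B + n$
$g = 1$ ($g = 1^{2} = 1$)
$\left(g - 3440\right) + R{\left(-59,-166 \right)} = \left(1 - 3440\right) - 225 = -3439 - 225 = -3664$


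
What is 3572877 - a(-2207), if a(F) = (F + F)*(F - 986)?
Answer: -10521025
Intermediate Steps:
a(F) = 2*F*(-986 + F) (a(F) = (2*F)*(-986 + F) = 2*F*(-986 + F))
3572877 - a(-2207) = 3572877 - 2*(-2207)*(-986 - 2207) = 3572877 - 2*(-2207)*(-3193) = 3572877 - 1*14093902 = 3572877 - 14093902 = -10521025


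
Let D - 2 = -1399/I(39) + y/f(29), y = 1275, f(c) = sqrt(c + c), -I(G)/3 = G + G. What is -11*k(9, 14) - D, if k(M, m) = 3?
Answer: -9589/234 - 1275*sqrt(58)/58 ≈ -208.39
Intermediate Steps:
I(G) = -6*G (I(G) = -3*(G + G) = -6*G)
f(c) = sqrt(2)*sqrt(c) (f(c) = sqrt(2*c) = sqrt(2)*sqrt(c))
D = 1867/234 + 1275*sqrt(58)/58 (D = 2 + (-1399/((-6*39)) + 1275/((sqrt(2)*sqrt(29)))) = 2 + (-1399/(-234) + 1275/(sqrt(58))) = 2 + (-1399*(-1/234) + 1275*(sqrt(58)/58)) = 2 + (1399/234 + 1275*sqrt(58)/58) = 1867/234 + 1275*sqrt(58)/58 ≈ 175.39)
-11*k(9, 14) - D = -11*3 - (1867/234 + 1275*sqrt(58)/58) = -33 + (-1867/234 - 1275*sqrt(58)/58) = -9589/234 - 1275*sqrt(58)/58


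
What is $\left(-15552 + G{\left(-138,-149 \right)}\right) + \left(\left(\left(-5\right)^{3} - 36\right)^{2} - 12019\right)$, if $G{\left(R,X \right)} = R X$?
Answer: $18912$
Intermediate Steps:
$\left(-15552 + G{\left(-138,-149 \right)}\right) + \left(\left(\left(-5\right)^{3} - 36\right)^{2} - 12019\right) = \left(-15552 - -20562\right) + \left(\left(\left(-5\right)^{3} - 36\right)^{2} - 12019\right) = \left(-15552 + 20562\right) - \left(12019 - \left(-125 - 36\right)^{2}\right) = 5010 - \left(12019 - \left(-161\right)^{2}\right) = 5010 + \left(25921 - 12019\right) = 5010 + 13902 = 18912$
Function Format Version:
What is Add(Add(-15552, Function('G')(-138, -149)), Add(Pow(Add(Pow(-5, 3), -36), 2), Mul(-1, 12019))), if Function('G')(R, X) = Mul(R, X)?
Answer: 18912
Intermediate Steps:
Add(Add(-15552, Function('G')(-138, -149)), Add(Pow(Add(Pow(-5, 3), -36), 2), Mul(-1, 12019))) = Add(Add(-15552, Mul(-138, -149)), Add(Pow(Add(Pow(-5, 3), -36), 2), Mul(-1, 12019))) = Add(Add(-15552, 20562), Add(Pow(Add(-125, -36), 2), -12019)) = Add(5010, Add(Pow(-161, 2), -12019)) = Add(5010, Add(25921, -12019)) = Add(5010, 13902) = 18912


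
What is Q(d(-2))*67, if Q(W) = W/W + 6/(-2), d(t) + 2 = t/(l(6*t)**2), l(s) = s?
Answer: -134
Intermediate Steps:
d(t) = -2 + 1/(36*t) (d(t) = -2 + t/((6*t)**2) = -2 + t/((36*t**2)) = -2 + t*(1/(36*t**2)) = -2 + 1/(36*t))
Q(W) = -2 (Q(W) = 1 + 6*(-1/2) = 1 - 3 = -2)
Q(d(-2))*67 = -2*67 = -134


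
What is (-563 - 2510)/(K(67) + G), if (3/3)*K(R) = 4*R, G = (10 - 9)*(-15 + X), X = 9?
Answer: -3073/262 ≈ -11.729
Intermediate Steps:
G = -6 (G = (10 - 9)*(-15 + 9) = 1*(-6) = -6)
K(R) = 4*R
(-563 - 2510)/(K(67) + G) = (-563 - 2510)/(4*67 - 6) = -3073/(268 - 6) = -3073/262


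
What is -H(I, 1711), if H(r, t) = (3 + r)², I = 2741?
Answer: -7529536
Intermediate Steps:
-H(I, 1711) = -(3 + 2741)² = -1*2744² = -1*7529536 = -7529536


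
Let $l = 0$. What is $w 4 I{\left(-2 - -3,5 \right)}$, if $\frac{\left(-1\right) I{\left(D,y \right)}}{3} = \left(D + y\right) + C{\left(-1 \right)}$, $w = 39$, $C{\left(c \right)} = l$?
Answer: $-2808$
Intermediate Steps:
$C{\left(c \right)} = 0$
$I{\left(D,y \right)} = - 3 D - 3 y$ ($I{\left(D,y \right)} = - 3 \left(\left(D + y\right) + 0\right) = - 3 \left(D + y\right) = - 3 D - 3 y$)
$w 4 I{\left(-2 - -3,5 \right)} = 39 \cdot 4 \left(- 3 \left(-2 - -3\right) - 15\right) = 156 \left(- 3 \left(-2 + 3\right) - 15\right) = 156 \left(\left(-3\right) 1 - 15\right) = 156 \left(-3 - 15\right) = 156 \left(-18\right) = -2808$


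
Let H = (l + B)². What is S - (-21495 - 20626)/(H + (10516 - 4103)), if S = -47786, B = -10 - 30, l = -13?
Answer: -440640371/9222 ≈ -47781.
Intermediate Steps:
B = -40
H = 2809 (H = (-13 - 40)² = (-53)² = 2809)
S - (-21495 - 20626)/(H + (10516 - 4103)) = -47786 - (-21495 - 20626)/(2809 + (10516 - 4103)) = -47786 - (-42121)/(2809 + 6413) = -47786 - (-42121)/9222 = -47786 - 1*(-42121/9222) = -47786 + 42121/9222 = -440640371/9222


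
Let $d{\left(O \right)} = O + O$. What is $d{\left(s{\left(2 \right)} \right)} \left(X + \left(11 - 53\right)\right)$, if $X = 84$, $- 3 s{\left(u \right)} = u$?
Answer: $-56$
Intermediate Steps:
$s{\left(u \right)} = - \frac{u}{3}$
$d{\left(O \right)} = 2 O$
$d{\left(s{\left(2 \right)} \right)} \left(X + \left(11 - 53\right)\right) = 2 \left(\left(- \frac{1}{3}\right) 2\right) \left(84 + \left(11 - 53\right)\right) = 2 \left(- \frac{2}{3}\right) \left(84 - 42\right) = \left(- \frac{4}{3}\right) 42 = -56$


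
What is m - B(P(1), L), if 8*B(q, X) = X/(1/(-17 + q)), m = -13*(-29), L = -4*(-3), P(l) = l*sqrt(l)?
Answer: 401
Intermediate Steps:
P(l) = l**(3/2)
L = 12
m = 377
B(q, X) = X*(-17 + q)/8 (B(q, X) = (X/(1/(-17 + q)))/8 = (X*(-17 + q))/8 = X*(-17 + q)/8)
m - B(P(1), L) = 377 - 12*(-17 + 1**(3/2))/8 = 377 - 12*(-17 + 1)/8 = 377 - 12*(-16)/8 = 377 - 1*(-24) = 377 + 24 = 401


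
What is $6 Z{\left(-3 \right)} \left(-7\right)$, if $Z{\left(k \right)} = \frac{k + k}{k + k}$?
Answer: $-42$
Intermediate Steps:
$Z{\left(k \right)} = 1$ ($Z{\left(k \right)} = \frac{2 k}{2 k} = 2 k \frac{1}{2 k} = 1$)
$6 Z{\left(-3 \right)} \left(-7\right) = 6 \cdot 1 \left(-7\right) = 6 \left(-7\right) = -42$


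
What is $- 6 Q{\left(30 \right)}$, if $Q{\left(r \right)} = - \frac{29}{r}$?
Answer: $\frac{29}{5} \approx 5.8$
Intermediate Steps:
$- 6 Q{\left(30 \right)} = - 6 \left(- \frac{29}{30}\right) = - 6 \left(\left(-29\right) \frac{1}{30}\right) = \left(-6\right) \left(- \frac{29}{30}\right) = \frac{29}{5}$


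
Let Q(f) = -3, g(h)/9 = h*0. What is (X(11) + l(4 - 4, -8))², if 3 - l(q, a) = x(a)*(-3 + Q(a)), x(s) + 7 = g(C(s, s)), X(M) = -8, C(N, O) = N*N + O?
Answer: 2209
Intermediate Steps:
C(N, O) = O + N² (C(N, O) = N² + O = O + N²)
g(h) = 0 (g(h) = 9*(h*0) = 9*0 = 0)
x(s) = -7 (x(s) = -7 + 0 = -7)
l(q, a) = -39 (l(q, a) = 3 - (-7)*(-3 - 3) = 3 - (-7)*(-6) = 3 - 1*42 = 3 - 42 = -39)
(X(11) + l(4 - 4, -8))² = (-8 - 39)² = (-47)² = 2209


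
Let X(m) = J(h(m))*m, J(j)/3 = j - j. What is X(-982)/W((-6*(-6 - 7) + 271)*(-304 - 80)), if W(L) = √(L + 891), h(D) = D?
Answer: 0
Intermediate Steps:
J(j) = 0 (J(j) = 3*(j - j) = 3*0 = 0)
W(L) = √(891 + L)
X(m) = 0 (X(m) = 0*m = 0)
X(-982)/W((-6*(-6 - 7) + 271)*(-304 - 80)) = 0/(√(891 + (-6*(-6 - 7) + 271)*(-304 - 80))) = 0/(√(891 + (-6*(-13) + 271)*(-384))) = 0/(√(891 + (78 + 271)*(-384))) = 0/(√(891 + 349*(-384))) = 0/(√(891 - 134016)) = 0/(√(-133125)) = 0/((25*I*√213)) = 0*(-I*√213/5325) = 0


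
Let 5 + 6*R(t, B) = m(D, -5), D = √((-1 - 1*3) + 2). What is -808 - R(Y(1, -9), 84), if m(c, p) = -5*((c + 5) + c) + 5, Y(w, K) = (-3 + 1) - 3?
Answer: -4823/6 + 5*I*√2/3 ≈ -803.83 + 2.357*I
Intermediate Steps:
Y(w, K) = -5 (Y(w, K) = -2 - 3 = -5)
D = I*√2 (D = √((-1 - 3) + 2) = √(-4 + 2) = √(-2) = I*√2 ≈ 1.4142*I)
m(c, p) = -20 - 10*c (m(c, p) = -5*((5 + c) + c) + 5 = -5*(5 + 2*c) + 5 = (-25 - 10*c) + 5 = -20 - 10*c)
R(t, B) = -25/6 - 5*I*√2/3 (R(t, B) = -⅚ + (-20 - 10*I*√2)/6 = -⅚ + (-10/3 - 5*I*√2/3) = -25/6 - 5*I*√2/3)
-808 - R(Y(1, -9), 84) = -808 - (-25/6 - 5*I*√2/3) = -808 + (25/6 + 5*I*√2/3) = -4823/6 + 5*I*√2/3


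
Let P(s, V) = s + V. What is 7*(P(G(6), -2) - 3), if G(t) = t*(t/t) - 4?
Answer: -21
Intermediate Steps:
G(t) = -4 + t (G(t) = t*1 - 4 = t - 4 = -4 + t)
P(s, V) = V + s
7*(P(G(6), -2) - 3) = 7*((-2 + (-4 + 6)) - 3) = 7*((-2 + 2) - 3) = 7*(0 - 3) = 7*(-3) = -21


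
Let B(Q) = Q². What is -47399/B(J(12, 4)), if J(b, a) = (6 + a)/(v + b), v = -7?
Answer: -47399/4 ≈ -11850.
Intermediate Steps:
J(b, a) = (6 + a)/(-7 + b)
-47399/B(J(12, 4)) = -47399*(-7 + 12)²/(6 + 4)² = -47399/((10/5)²) = -47399/(((⅕)*10)²) = -47399/(2²) = -47399/4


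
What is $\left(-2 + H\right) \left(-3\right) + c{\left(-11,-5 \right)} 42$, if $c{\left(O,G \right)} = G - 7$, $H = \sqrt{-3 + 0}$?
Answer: $-498 - 3 i \sqrt{3} \approx -498.0 - 5.1962 i$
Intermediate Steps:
$H = i \sqrt{3}$ ($H = \sqrt{-3} = i \sqrt{3} \approx 1.732 i$)
$c{\left(O,G \right)} = -7 + G$ ($c{\left(O,G \right)} = G - 7 = -7 + G$)
$\left(-2 + H\right) \left(-3\right) + c{\left(-11,-5 \right)} 42 = \left(-2 + i \sqrt{3}\right) \left(-3\right) + \left(-7 - 5\right) 42 = \left(6 - 3 i \sqrt{3}\right) - 504 = -498 - 3 i \sqrt{3}$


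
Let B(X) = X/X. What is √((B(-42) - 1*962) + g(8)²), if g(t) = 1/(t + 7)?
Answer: 4*I*√13514/15 ≈ 31.0*I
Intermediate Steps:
B(X) = 1
g(t) = 1/(7 + t)
√((B(-42) - 1*962) + g(8)²) = √((1 - 1*962) + (1/(7 + 8))²) = √((1 - 962) + (1/15)²) = √(-961 + (1/15)²) = √(-961 + 1/225) = √(-216224/225) = 4*I*√13514/15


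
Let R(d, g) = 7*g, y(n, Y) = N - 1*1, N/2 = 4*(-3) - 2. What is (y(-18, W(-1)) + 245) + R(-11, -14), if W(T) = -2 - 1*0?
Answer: 118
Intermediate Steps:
N = -28 (N = 2*(4*(-3) - 2) = 2*(-12 - 2) = 2*(-14) = -28)
W(T) = -2 (W(T) = -2 + 0 = -2)
y(n, Y) = -29 (y(n, Y) = -28 - 1*1 = -28 - 1 = -29)
(y(-18, W(-1)) + 245) + R(-11, -14) = (-29 + 245) + 7*(-14) = 216 - 98 = 118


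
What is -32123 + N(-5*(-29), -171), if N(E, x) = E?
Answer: -31978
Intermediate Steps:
-32123 + N(-5*(-29), -171) = -32123 - 5*(-29) = -32123 + 145 = -31978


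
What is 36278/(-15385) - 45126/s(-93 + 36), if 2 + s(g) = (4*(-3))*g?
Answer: -21147209/308605 ≈ -68.525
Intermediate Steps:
s(g) = -2 - 12*g (s(g) = -2 + (4*(-3))*g = -2 - 12*g)
36278/(-15385) - 45126/s(-93 + 36) = 36278/(-15385) - 45126/(-2 - 12*(-93 + 36)) = 36278*(-1/15385) - 45126/(-2 - 12*(-57)) = -2134/905 - 45126/(-2 + 684) = -2134/905 - 45126/682 = -2134/905 - 45126*1/682 = -2134/905 - 22563/341 = -21147209/308605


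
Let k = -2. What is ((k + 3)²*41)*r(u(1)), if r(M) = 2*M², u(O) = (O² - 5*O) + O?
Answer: 738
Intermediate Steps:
u(O) = O² - 4*O
((k + 3)²*41)*r(u(1)) = ((-2 + 3)²*41)*(2*(1*(-4 + 1))²) = (1²*41)*(2*(1*(-3))²) = (1*41)*(2*(-3)²) = 41*(2*9) = 41*18 = 738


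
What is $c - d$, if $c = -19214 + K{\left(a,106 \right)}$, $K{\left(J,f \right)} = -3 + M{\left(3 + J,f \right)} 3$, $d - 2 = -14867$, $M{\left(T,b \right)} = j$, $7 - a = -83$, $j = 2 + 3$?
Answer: $-4337$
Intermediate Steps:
$j = 5$
$a = 90$ ($a = 7 - -83 = 7 + 83 = 90$)
$M{\left(T,b \right)} = 5$
$d = -14865$ ($d = 2 - 14867 = -14865$)
$K{\left(J,f \right)} = 12$ ($K{\left(J,f \right)} = -3 + 5 \cdot 3 = -3 + 15 = 12$)
$c = -19202$ ($c = -19214 + 12 = -19202$)
$c - d = -19202 - -14865 = -19202 + 14865 = -4337$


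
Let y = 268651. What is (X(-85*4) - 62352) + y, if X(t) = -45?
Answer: 206254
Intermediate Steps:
(X(-85*4) - 62352) + y = (-45 - 62352) + 268651 = -62397 + 268651 = 206254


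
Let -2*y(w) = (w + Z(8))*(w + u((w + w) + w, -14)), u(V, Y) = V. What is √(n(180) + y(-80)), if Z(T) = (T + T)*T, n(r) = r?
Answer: 2*√1965 ≈ 88.657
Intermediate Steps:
Z(T) = 2*T² (Z(T) = (2*T)*T = 2*T²)
y(w) = -2*w*(128 + w) (y(w) = -(w + 2*8²)*(w + ((w + w) + w))/2 = -(w + 2*64)*(w + (2*w + w))/2 = -(w + 128)*(w + 3*w)/2 = -(128 + w)*4*w/2 = -2*w*(128 + w))
√(n(180) + y(-80)) = √(180 + 2*(-80)*(-128 - 1*(-80))) = √(180 + 2*(-80)*(-128 + 80)) = √(180 + 2*(-80)*(-48)) = √(180 + 7680) = √7860 = 2*√1965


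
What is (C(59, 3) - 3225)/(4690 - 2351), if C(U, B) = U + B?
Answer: -3163/2339 ≈ -1.3523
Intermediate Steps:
C(U, B) = B + U
(C(59, 3) - 3225)/(4690 - 2351) = ((3 + 59) - 3225)/(4690 - 2351) = (62 - 3225)/2339 = -3163*1/2339 = -3163/2339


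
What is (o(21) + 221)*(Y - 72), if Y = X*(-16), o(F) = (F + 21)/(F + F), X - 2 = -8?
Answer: 5328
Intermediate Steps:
X = -6 (X = 2 - 8 = -6)
o(F) = (21 + F)/(2*F) (o(F) = (21 + F)/((2*F)) = (21 + F)*(1/(2*F)) = (21 + F)/(2*F))
Y = 96 (Y = -6*(-16) = 96)
(o(21) + 221)*(Y - 72) = ((1/2)*(21 + 21)/21 + 221)*(96 - 72) = ((1/2)*(1/21)*42 + 221)*24 = (1 + 221)*24 = 222*24 = 5328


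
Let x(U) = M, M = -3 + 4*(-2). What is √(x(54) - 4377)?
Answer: 2*I*√1097 ≈ 66.242*I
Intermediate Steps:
M = -11 (M = -3 - 8 = -11)
x(U) = -11
√(x(54) - 4377) = √(-11 - 4377) = √(-4388) = 2*I*√1097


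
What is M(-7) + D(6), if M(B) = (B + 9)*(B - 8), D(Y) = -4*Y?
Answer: -54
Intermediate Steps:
M(B) = (-8 + B)*(9 + B) (M(B) = (9 + B)*(-8 + B) = (-8 + B)*(9 + B))
M(-7) + D(6) = (-72 - 7 + (-7)**2) - 4*6 = (-72 - 7 + 49) - 24 = -30 - 24 = -54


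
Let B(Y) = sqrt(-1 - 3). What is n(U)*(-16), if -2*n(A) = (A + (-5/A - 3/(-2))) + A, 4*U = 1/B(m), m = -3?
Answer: 12 - 322*I ≈ 12.0 - 322.0*I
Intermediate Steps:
B(Y) = 2*I (B(Y) = sqrt(-4) = 2*I)
U = -I/8 (U = 1/(4*((2*I))) = (-I/2)/4 = -I/8 ≈ -0.125*I)
n(A) = -3/4 - A + 5/(2*A) (n(A) = -((A + (-5/A - 3/(-2))) + A)/2 = -((A + (-5/A - 3*(-1/2))) + A)/2 = -((A + (-5/A + 3/2)) + A)/2 = -((A + (3/2 - 5/A)) + A)/2 = -((3/2 + A - 5/A) + A)/2 = -(3/2 - 5/A + 2*A)/2 = -3/4 - A + 5/(2*A))
n(U)*(-16) = (-3/4 - (-1)*I/8 + 5/(2*((-I/8))))*(-16) = (-3/4 + I/8 + 5*(8*I)/2)*(-16) = (-3/4 + I/8 + 20*I)*(-16) = (-3/4 + 161*I/8)*(-16) = 12 - 322*I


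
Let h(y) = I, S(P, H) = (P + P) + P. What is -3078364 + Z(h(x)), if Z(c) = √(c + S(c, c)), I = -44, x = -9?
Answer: -3078364 + 4*I*√11 ≈ -3.0784e+6 + 13.266*I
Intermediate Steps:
S(P, H) = 3*P (S(P, H) = 2*P + P = 3*P)
h(y) = -44
Z(c) = 2*√c (Z(c) = √(c + 3*c) = √(4*c) = 2*√c)
-3078364 + Z(h(x)) = -3078364 + 2*√(-44) = -3078364 + 2*(2*I*√11) = -3078364 + 4*I*√11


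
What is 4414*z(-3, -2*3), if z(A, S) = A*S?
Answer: 79452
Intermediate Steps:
4414*z(-3, -2*3) = 4414*(-(-6)*3) = 4414*(-3*(-6)) = 4414*18 = 79452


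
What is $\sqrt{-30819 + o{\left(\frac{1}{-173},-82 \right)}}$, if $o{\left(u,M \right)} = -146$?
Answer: $i \sqrt{30965} \approx 175.97 i$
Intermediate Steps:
$\sqrt{-30819 + o{\left(\frac{1}{-173},-82 \right)}} = \sqrt{-30819 - 146} = \sqrt{-30965} = i \sqrt{30965}$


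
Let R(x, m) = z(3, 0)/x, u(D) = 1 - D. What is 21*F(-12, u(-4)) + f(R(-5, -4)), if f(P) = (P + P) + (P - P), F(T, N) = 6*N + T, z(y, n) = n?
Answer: 378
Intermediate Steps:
R(x, m) = 0 (R(x, m) = 0/x = 0)
F(T, N) = T + 6*N
f(P) = 2*P (f(P) = 2*P + 0 = 2*P)
21*F(-12, u(-4)) + f(R(-5, -4)) = 21*(-12 + 6*(1 - 1*(-4))) + 2*0 = 21*(-12 + 6*(1 + 4)) + 0 = 21*(-12 + 6*5) + 0 = 21*(-12 + 30) + 0 = 21*18 + 0 = 378 + 0 = 378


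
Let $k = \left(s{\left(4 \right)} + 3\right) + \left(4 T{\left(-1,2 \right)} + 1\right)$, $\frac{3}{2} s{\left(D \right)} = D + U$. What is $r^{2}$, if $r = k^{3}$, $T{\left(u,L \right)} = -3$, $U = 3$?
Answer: $\frac{1000000}{729} \approx 1371.7$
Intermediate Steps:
$s{\left(D \right)} = 2 + \frac{2 D}{3}$ ($s{\left(D \right)} = \frac{2 \left(D + 3\right)}{3} = \frac{2 \left(3 + D\right)}{3} = 2 + \frac{2 D}{3}$)
$k = - \frac{10}{3}$ ($k = \left(\left(2 + \frac{2}{3} \cdot 4\right) + 3\right) + \left(4 \left(-3\right) + 1\right) = \left(\left(2 + \frac{8}{3}\right) + 3\right) + \left(-12 + 1\right) = \left(\frac{14}{3} + 3\right) - 11 = \frac{23}{3} - 11 = - \frac{10}{3} \approx -3.3333$)
$r = - \frac{1000}{27}$ ($r = \left(- \frac{10}{3}\right)^{3} = - \frac{1000}{27} \approx -37.037$)
$r^{2} = \left(- \frac{1000}{27}\right)^{2} = \frac{1000000}{729}$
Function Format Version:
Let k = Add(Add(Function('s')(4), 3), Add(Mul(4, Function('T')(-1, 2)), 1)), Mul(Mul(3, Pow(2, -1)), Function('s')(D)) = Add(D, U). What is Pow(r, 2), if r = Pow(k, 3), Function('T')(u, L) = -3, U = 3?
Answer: Rational(1000000, 729) ≈ 1371.7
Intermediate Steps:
Function('s')(D) = Add(2, Mul(Rational(2, 3), D)) (Function('s')(D) = Mul(Rational(2, 3), Add(D, 3)) = Mul(Rational(2, 3), Add(3, D)) = Add(2, Mul(Rational(2, 3), D)))
k = Rational(-10, 3) (k = Add(Add(Add(2, Mul(Rational(2, 3), 4)), 3), Add(Mul(4, -3), 1)) = Add(Add(Add(2, Rational(8, 3)), 3), Add(-12, 1)) = Add(Add(Rational(14, 3), 3), -11) = Add(Rational(23, 3), -11) = Rational(-10, 3) ≈ -3.3333)
r = Rational(-1000, 27) (r = Pow(Rational(-10, 3), 3) = Rational(-1000, 27) ≈ -37.037)
Pow(r, 2) = Pow(Rational(-1000, 27), 2) = Rational(1000000, 729)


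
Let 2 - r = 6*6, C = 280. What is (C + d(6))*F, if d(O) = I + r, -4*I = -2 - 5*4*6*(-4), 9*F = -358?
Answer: -45287/9 ≈ -5031.9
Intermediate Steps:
F = -358/9 (F = (⅑)*(-358) = -358/9 ≈ -39.778)
I = -239/2 (I = -(-2 - 5*4*6*(-4))/4 = -(-2 - 120*(-4))/4 = -(-2 - 5*(-96))/4 = -(-2 + 480)/4 = -¼*478 = -239/2 ≈ -119.50)
r = -34 (r = 2 - 6*6 = 2 - 1*36 = 2 - 36 = -34)
d(O) = -307/2 (d(O) = -239/2 - 34 = -307/2)
(C + d(6))*F = (280 - 307/2)*(-358/9) = (253/2)*(-358/9) = -45287/9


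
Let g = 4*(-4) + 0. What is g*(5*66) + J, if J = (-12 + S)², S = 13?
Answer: -5279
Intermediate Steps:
g = -16 (g = -16 + 0 = -16)
J = 1 (J = (-12 + 13)² = 1² = 1)
g*(5*66) + J = -80*66 + 1 = -16*330 + 1 = -5280 + 1 = -5279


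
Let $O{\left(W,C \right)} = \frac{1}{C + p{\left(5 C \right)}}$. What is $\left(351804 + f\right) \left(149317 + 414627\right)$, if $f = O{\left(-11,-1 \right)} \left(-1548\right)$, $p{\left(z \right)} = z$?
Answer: $198543252528$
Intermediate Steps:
$O{\left(W,C \right)} = \frac{1}{6 C}$ ($O{\left(W,C \right)} = \frac{1}{C + 5 C} = \frac{1}{6 C}$)
$f = 258$ ($f = \frac{1}{6 \left(-1\right)} \left(-1548\right) = \frac{1}{6} \left(-1\right) \left(-1548\right) = \left(- \frac{1}{6}\right) \left(-1548\right) = 258$)
$\left(351804 + f\right) \left(149317 + 414627\right) = \left(351804 + 258\right) \left(149317 + 414627\right) = 352062 \cdot 563944 = 198543252528$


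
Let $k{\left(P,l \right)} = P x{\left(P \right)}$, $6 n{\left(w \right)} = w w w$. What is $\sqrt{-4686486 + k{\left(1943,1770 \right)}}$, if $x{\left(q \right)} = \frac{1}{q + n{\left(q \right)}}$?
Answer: $\frac{6 i \sqrt{1855399375434377795}}{3775255} \approx 2164.8 i$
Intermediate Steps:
$n{\left(w \right)} = \frac{w^{3}}{6}$ ($n{\left(w \right)} = \frac{w w w}{6} = \frac{w^{2} w}{6} = \frac{w^{3}}{6}$)
$x{\left(q \right)} = \frac{1}{q + \frac{q^{3}}{6}}$
$k{\left(P,l \right)} = \frac{6}{6 + P^{2}}$ ($k{\left(P,l \right)} = P \frac{6}{P \left(6 + P^{2}\right)} = \frac{6}{6 + P^{2}}$)
$\sqrt{-4686486 + k{\left(1943,1770 \right)}} = \sqrt{-4686486 + \frac{6}{6 + 1943^{2}}} = \sqrt{-4686486 + \frac{6}{6 + 3775249}} = \sqrt{-4686486 + \frac{6}{3775255}} = \sqrt{- \frac{17692679703924}{3775255}} = \frac{6 i \sqrt{1855399375434377795}}{3775255}$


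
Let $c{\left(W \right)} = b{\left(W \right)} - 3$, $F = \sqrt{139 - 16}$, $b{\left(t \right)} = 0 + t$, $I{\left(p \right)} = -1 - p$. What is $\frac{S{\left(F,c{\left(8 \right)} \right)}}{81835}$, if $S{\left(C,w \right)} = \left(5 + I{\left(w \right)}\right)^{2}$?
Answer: $\frac{1}{81835} \approx 1.222 \cdot 10^{-5}$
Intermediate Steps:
$b{\left(t \right)} = t$
$F = \sqrt{123} \approx 11.091$
$c{\left(W \right)} = -3 + W$ ($c{\left(W \right)} = W - 3 = -3 + W$)
$S{\left(C,w \right)} = \left(4 - w\right)^{2}$ ($S{\left(C,w \right)} = \left(5 - \left(1 + w\right)\right)^{2} = \left(4 - w\right)^{2}$)
$\frac{S{\left(F,c{\left(8 \right)} \right)}}{81835} = \frac{\left(-4 + \left(-3 + 8\right)\right)^{2}}{81835} = \left(-4 + 5\right)^{2} \cdot \frac{1}{81835} = 1^{2} \cdot \frac{1}{81835} = 1 \cdot \frac{1}{81835} = \frac{1}{81835}$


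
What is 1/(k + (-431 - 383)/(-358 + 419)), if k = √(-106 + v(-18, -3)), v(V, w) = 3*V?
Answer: -24827/628978 - 3721*I*√10/314489 ≈ -0.039472 - 0.037416*I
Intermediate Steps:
k = 4*I*√10 (k = √(-106 + 3*(-18)) = √(-106 - 54) = √(-160) = 4*I*√10 ≈ 12.649*I)
1/(k + (-431 - 383)/(-358 + 419)) = 1/(4*I*√10 + (-431 - 383)/(-358 + 419)) = 1/(4*I*√10 - 814/61) = 1/(-814/61 + 4*I*√10)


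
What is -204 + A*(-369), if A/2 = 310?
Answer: -228984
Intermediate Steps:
A = 620 (A = 2*310 = 620)
-204 + A*(-369) = -204 + 620*(-369) = -204 - 228780 = -228984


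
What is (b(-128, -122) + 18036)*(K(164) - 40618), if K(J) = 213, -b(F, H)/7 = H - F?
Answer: -727047570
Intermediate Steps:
b(F, H) = -7*H + 7*F (b(F, H) = -7*(H - F) = -7*H + 7*F)
(b(-128, -122) + 18036)*(K(164) - 40618) = ((-7*(-122) + 7*(-128)) + 18036)*(213 - 40618) = ((854 - 896) + 18036)*(-40405) = (-42 + 18036)*(-40405) = 17994*(-40405) = -727047570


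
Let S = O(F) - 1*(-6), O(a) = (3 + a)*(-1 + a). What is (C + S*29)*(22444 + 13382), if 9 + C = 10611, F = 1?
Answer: 386060976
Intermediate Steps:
C = 10602 (C = -9 + 10611 = 10602)
O(a) = (-1 + a)*(3 + a)
S = 6 (S = (-3 + 1**2 + 2*1) - 1*(-6) = (-3 + 1 + 2) + 6 = 0 + 6 = 6)
(C + S*29)*(22444 + 13382) = (10602 + 6*29)*(22444 + 13382) = (10602 + 174)*35826 = 10776*35826 = 386060976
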